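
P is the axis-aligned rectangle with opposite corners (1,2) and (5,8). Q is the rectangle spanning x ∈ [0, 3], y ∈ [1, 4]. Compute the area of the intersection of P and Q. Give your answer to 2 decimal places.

|P∩Q|: x∈[1,3], y∈[2,4] → 2·2 = 4.

4.00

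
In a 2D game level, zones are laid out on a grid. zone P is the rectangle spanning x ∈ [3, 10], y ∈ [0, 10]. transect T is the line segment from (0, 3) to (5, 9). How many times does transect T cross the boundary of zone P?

The segment meets the boundary at (3,6.6).

1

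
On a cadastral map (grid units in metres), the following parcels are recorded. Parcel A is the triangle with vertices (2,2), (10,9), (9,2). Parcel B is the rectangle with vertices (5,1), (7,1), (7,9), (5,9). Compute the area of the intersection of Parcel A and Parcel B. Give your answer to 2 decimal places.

The intersection is the polygon with vertices (7,6.375), (7,2), (5,2), (5,4.625).
By the shoelace formula its area is 7.00.

7.00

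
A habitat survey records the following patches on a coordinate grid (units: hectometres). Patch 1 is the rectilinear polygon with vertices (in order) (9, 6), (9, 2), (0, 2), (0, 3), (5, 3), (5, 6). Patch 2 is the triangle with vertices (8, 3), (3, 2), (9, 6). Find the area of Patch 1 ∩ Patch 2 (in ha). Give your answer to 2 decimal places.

6.92

The intersection is the polygon with vertices (5,3), (5,3.333), (9,6), (8,3), (3,2), (4.5,3).
By the shoelace formula its area is 6.92.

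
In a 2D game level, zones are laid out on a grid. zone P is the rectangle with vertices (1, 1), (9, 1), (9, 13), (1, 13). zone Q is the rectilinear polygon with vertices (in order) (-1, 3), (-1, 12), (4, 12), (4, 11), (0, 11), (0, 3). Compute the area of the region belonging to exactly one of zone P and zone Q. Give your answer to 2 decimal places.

103.00

|zone P| = 96, |zone Q| = 13, |zone P∩zone Q| = 3.
|zone P △ zone Q| = |zone P| + |zone Q| − 2·|zone P∩zone Q| = 96 + 13 − 6 = 103.00.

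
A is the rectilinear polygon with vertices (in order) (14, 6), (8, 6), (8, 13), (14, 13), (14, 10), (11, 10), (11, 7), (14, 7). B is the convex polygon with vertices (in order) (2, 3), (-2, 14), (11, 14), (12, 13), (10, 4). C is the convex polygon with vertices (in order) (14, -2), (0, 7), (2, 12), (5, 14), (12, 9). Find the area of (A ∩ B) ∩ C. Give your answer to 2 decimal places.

13.66

The region (A ∩ B) ∩ C is the polygon with vertices (8,11.857), (11,9.714), (11,8.5), (10.444,6), (8,6).
By the shoelace formula its area is 13.66.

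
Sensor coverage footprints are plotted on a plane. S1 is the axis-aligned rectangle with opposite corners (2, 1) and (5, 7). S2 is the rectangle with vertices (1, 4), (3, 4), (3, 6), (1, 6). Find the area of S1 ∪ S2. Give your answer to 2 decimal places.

20.00

By inclusion–exclusion:
Individual areas: |S1| = 18, |S2| = 4.
|S1∩S2|: x∈[2,3], y∈[4,6] → 1·2 = 2.
|S1 ∪ S2| = 22 − 2 = 20.00.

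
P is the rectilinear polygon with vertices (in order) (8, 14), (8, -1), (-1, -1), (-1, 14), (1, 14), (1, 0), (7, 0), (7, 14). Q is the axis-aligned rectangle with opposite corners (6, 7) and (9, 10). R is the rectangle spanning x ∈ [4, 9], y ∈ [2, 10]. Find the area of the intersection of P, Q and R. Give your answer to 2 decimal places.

3.00

The intersection is the polygon with vertices (7,7), (7,10), (8,10), (8,7).
By the shoelace formula its area is 3.00.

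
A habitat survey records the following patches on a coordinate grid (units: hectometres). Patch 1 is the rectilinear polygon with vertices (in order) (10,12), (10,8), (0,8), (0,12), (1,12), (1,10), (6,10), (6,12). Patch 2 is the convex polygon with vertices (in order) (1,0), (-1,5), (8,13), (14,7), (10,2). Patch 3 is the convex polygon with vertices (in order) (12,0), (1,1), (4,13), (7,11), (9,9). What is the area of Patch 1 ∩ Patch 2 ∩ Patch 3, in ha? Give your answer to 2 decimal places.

12.36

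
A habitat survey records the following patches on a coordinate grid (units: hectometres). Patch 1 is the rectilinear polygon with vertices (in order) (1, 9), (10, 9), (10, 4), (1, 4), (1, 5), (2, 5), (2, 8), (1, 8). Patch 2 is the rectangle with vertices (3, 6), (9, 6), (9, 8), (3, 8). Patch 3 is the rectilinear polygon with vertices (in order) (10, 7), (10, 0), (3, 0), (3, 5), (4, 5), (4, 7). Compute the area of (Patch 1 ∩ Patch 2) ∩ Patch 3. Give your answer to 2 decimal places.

The region (Patch 1 ∩ Patch 2) ∩ Patch 3 is the polygon with vertices (9,6), (4,6), (4,7), (9,7).
By the shoelace formula its area is 5.00.

5.00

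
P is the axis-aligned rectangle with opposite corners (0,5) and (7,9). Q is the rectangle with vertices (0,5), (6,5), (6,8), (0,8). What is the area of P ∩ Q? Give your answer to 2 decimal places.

18.00

|P∩Q|: x∈[0,6], y∈[5,8] → 6·3 = 18.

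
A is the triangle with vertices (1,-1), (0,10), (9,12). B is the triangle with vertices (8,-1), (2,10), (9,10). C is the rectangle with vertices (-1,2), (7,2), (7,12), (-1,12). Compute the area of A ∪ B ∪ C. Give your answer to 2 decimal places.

101.46

By inclusion–exclusion:
Individual areas: |A| = 50.5, |B| = 38.5, |C| = 80.
|A∩B| = 14.3362.
|A∩C| = 44.5161.
|B∩C| = 22.5455.
|A∩B∩C| = 13.8554.
|A ∪ B ∪ C| = 169 − 81.3978 + 13.8554 = 101.46.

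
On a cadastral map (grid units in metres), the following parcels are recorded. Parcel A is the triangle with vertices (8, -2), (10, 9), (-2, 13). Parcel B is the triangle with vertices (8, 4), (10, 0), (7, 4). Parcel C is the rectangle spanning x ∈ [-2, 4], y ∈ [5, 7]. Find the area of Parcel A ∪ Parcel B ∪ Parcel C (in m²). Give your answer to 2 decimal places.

79.86

By inclusion–exclusion:
Individual areas: |Parcel A| = 70, |Parcel B| = 2, |Parcel C| = 12.
|Parcel A∩Parcel B| = 1.4732.
|Parcel A∩Parcel C| = 2.6667.
|Parcel B∩Parcel C| = 0.
|Parcel A∩Parcel B∩Parcel C| = 0.
|Parcel A ∪ Parcel B ∪ Parcel C| = 84 − 4.1398 + 0 = 79.86.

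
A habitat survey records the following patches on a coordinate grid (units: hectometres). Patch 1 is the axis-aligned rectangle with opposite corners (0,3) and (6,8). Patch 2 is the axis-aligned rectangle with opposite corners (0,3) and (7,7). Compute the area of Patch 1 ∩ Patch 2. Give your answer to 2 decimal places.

24.00

|Patch 1∩Patch 2|: x∈[0,6], y∈[3,7] → 6·4 = 24.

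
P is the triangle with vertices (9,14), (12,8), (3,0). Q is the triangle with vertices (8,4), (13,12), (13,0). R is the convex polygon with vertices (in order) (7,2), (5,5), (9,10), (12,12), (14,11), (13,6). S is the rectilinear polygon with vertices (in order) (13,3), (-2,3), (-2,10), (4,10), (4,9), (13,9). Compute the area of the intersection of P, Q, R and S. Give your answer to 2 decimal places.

The intersection is the polygon with vertices (11.125,9), (11.5,9), (12,8), (8.625,5).
By the shoelace formula its area is 3.19.

3.19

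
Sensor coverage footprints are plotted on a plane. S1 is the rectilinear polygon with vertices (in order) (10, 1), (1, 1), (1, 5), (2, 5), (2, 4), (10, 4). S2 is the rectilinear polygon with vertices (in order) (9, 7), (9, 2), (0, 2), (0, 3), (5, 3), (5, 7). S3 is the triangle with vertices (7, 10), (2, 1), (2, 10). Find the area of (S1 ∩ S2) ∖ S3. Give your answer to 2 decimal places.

11.17

|S1 ∩ S2| = 12.
|(S1 ∩ S2) ∩ S3| = 0.8333.
|(S1 ∩ S2) ∖ S3| = 12 − 0.8333 = 11.17.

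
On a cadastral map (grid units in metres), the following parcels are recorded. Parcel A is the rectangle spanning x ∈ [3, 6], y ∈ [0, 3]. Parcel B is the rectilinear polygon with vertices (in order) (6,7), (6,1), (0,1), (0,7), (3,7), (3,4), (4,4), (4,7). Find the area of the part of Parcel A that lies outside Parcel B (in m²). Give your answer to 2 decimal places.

3.00

|Parcel A| = 9, |Parcel A∩Parcel B| = 6.
|Parcel A ∖ Parcel B| = |Parcel A| − |Parcel A∩Parcel B| = 9 − 6 = 3.00.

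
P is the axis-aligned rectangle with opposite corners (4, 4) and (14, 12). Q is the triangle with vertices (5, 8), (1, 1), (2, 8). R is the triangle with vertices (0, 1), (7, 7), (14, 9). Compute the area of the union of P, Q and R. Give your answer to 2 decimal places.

By inclusion–exclusion:
Individual areas: |P| = 80, |Q| = 10.5, |R| = 14.
|P∩Q| = 0.875.
|P∩R| = 11.2679.
|Q∩R| = 0.2385.
|P∩Q∩R| = 0.
|P ∪ Q ∪ R| = 104.5 − 12.3814 + 0 = 92.12.

92.12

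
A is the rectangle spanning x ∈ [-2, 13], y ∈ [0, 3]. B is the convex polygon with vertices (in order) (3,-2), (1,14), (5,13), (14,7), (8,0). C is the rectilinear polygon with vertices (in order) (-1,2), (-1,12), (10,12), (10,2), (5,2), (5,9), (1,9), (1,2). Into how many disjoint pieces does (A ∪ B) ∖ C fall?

2

(A ∪ B) ∖ C splits into 2 disjoint pieces (area 75.7262, area 6.5).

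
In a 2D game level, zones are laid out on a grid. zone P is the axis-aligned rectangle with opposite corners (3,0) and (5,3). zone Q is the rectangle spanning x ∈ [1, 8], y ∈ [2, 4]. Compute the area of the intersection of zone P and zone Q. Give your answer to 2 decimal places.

2.00

|zone P∩zone Q|: x∈[3,5], y∈[2,3] → 2·1 = 2.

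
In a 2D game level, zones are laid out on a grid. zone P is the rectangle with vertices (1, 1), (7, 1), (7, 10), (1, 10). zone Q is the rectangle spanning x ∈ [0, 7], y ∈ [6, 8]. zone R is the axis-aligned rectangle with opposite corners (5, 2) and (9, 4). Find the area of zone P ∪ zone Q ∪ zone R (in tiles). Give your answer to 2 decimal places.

By inclusion–exclusion:
Individual areas: |zone P| = 54, |zone Q| = 14, |zone R| = 8.
|zone P∩zone Q|: x∈[1,7], y∈[6,8] → 6·2 = 12.
|zone P∩zone R|: x∈[5,7], y∈[2,4] → 2·2 = 4.
|zone Q∩zone R| = 0 (no overlap).
|zone P∩zone Q∩zone R| = 0.
|zone P ∪ zone Q ∪ zone R| = 76 − 16 + 0 = 60.00.

60.00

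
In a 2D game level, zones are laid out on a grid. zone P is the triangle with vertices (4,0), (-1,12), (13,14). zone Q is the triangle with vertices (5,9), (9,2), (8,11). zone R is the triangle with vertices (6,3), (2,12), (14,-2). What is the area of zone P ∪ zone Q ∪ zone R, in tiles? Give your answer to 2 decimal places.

104.55

By inclusion–exclusion:
Individual areas: |zone P| = 89, |zone Q| = 14.5, |zone R| = 26.
|zone P∩zone Q| = 11.0318.
|zone P∩zone R| = 11.9394.
|zone Q∩zone R| = 2.6664.
|zone P∩zone Q∩zone R| = 0.6892.
|zone P ∪ zone Q ∪ zone R| = 129.5 − 25.6376 + 0.6892 = 104.55.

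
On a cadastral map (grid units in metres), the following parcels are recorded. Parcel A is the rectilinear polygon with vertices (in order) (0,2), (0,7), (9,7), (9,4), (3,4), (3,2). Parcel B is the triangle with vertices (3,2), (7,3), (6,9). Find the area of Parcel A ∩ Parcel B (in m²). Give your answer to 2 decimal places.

6.25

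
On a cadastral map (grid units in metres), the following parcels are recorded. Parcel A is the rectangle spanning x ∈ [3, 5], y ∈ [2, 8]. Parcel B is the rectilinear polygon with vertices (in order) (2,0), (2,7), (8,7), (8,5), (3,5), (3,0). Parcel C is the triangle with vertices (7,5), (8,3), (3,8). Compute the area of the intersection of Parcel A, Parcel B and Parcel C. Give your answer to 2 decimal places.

0.33

The intersection is the polygon with vertices (4.333,7), (5,6.5), (5,6), (4,7).
By the shoelace formula its area is 0.33.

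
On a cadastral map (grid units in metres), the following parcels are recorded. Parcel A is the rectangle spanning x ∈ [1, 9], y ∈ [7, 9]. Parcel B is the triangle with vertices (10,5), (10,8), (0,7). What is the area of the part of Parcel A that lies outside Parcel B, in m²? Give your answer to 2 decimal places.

12.00

|Parcel A| = 16, |Parcel A∩Parcel B| = 4.
|Parcel A ∖ Parcel B| = |Parcel A| − |Parcel A∩Parcel B| = 16 − 4 = 12.00.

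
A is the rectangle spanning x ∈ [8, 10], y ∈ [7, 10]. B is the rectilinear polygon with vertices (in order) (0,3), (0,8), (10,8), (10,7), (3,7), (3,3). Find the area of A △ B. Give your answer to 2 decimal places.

24.00

|A| = 6, |B| = 22, |A∩B| = 2.
|A △ B| = |A| + |B| − 2·|A∩B| = 6 + 22 − 4 = 24.00.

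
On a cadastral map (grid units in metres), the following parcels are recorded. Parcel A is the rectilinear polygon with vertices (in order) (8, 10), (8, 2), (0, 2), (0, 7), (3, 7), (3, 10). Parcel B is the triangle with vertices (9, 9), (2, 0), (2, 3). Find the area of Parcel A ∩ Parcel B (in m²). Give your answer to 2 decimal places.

8.73

The intersection is the polygon with vertices (8,7.714), (3.556,2), (2,2), (2,3), (8,8.143).
By the shoelace formula its area is 8.73.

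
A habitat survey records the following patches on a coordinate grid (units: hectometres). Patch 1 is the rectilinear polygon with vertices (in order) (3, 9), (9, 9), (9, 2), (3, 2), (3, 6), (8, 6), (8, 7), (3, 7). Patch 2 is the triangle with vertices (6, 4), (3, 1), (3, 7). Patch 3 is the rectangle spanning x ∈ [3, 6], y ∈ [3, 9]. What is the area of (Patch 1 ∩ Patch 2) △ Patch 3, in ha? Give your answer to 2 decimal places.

13.00

|Patch 1 ∩ Patch 2| = 8.
|(Patch 1 ∩ Patch 2) ∩ Patch 3| = 6.5.
|(Patch 1 ∩ Patch 2) △ Patch 3| = 8 + 18 − 13 = 13.00.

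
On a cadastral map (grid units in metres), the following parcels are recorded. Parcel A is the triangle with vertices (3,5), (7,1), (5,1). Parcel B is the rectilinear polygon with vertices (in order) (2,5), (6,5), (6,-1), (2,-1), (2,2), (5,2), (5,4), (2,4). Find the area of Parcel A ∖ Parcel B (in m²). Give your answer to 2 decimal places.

|Parcel A| = 4, |Parcel A∩Parcel B| = 2.
|Parcel A ∖ Parcel B| = |Parcel A| − |Parcel A∩Parcel B| = 4 − 2 = 2.00.

2.00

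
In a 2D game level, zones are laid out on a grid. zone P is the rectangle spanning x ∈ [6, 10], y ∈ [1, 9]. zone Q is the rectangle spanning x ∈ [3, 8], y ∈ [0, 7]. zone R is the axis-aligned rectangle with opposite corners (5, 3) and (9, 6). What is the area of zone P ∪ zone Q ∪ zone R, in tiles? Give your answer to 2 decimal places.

55.00

By inclusion–exclusion:
Individual areas: |zone P| = 32, |zone Q| = 35, |zone R| = 12.
|zone P∩zone Q|: x∈[6,8], y∈[1,7] → 2·6 = 12.
|zone P∩zone R|: x∈[6,9], y∈[3,6] → 3·3 = 9.
|zone Q∩zone R|: x∈[5,8], y∈[3,6] → 3·3 = 9.
|zone P∩zone Q∩zone R| = 6.
|zone P ∪ zone Q ∪ zone R| = 79 − 30 + 6 = 55.00.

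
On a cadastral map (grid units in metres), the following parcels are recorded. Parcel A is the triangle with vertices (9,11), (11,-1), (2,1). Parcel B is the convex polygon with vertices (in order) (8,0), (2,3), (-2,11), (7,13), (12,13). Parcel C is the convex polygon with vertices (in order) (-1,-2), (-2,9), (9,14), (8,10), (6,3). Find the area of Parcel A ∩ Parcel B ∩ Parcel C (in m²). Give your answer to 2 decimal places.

10.15

The intersection is the polygon with vertices (3.037,2.482), (7.793,9.276), (6,3), (4.353,1.823).
By the shoelace formula its area is 10.15.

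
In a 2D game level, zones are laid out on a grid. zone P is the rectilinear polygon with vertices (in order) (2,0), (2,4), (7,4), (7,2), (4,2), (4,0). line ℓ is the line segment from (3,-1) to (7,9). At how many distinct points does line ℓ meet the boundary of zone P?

The segment meets the boundary at (4.2,2), (5,4), (4,1.5), (3.4,0).

4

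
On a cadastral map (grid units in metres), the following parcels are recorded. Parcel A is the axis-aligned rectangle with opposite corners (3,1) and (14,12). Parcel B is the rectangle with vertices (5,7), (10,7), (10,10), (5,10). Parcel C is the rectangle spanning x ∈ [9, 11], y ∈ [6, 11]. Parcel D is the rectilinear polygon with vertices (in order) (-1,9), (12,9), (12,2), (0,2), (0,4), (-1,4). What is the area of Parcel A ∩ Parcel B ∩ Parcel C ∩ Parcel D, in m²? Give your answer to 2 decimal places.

2.00

The intersection is the polygon with vertices (10,7), (9,7), (9,9), (10,9).
By the shoelace formula its area is 2.00.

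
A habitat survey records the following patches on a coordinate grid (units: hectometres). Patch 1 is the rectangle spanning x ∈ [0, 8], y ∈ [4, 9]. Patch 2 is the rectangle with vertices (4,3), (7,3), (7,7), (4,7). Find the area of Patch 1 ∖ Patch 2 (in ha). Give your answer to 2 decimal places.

31.00

|Patch 1∩Patch 2|: x∈[4,7], y∈[4,7] → 3·3 = 9.
|Patch 1| = 40.
|Patch 1 ∖ Patch 2| = |Patch 1| − |Patch 1∩Patch 2| = 40 − 9 = 31.00.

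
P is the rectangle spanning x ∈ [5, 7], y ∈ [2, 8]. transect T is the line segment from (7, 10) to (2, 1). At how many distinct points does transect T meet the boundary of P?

The segment meets the boundary at (5.889,8), (5,6.4).

2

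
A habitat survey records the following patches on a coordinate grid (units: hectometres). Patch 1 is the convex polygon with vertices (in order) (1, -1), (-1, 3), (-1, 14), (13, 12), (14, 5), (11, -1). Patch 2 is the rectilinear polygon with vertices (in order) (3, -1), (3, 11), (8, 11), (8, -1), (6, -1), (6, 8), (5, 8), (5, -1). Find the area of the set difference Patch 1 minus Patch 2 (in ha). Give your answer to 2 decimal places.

|Patch 1| = 192.5, |Patch 1∩Patch 2| = 51.
|Patch 1 ∖ Patch 2| = |Patch 1| − |Patch 1∩Patch 2| = 192.5 − 51 = 141.50.

141.50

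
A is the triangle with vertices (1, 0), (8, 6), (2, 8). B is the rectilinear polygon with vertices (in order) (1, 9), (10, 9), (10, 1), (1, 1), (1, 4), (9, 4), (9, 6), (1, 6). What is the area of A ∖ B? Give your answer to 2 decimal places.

10.94

|A| = 25, |A∩B| = 14.0625.
|A ∖ B| = |A| − |A∩B| = 25 − 14.0625 = 10.94.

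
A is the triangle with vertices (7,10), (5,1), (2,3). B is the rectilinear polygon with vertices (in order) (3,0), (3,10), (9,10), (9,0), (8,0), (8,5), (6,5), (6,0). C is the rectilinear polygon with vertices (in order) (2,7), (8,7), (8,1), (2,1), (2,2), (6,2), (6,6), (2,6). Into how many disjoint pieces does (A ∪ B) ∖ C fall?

3

(A ∪ B) ∖ C splits into 3 disjoint pieces (area 13.0333, area 25, area 3).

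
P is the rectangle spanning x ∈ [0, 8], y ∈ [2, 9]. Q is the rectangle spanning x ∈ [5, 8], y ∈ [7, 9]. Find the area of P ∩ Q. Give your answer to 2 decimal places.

6.00

|P∩Q|: x∈[5,8], y∈[7,9] → 3·2 = 6.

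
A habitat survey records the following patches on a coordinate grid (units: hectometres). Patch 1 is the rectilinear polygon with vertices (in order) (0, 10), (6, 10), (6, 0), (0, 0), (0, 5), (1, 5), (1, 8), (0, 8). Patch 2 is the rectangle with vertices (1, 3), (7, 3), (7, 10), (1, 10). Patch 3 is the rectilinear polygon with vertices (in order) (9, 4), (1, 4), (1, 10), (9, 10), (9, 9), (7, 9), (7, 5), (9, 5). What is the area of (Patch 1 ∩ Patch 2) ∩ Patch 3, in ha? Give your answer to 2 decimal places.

30.00

The region (Patch 1 ∩ Patch 2) ∩ Patch 3 is the polygon with vertices (6,4), (1,4), (1,5), (1,8), (1,10), (6,10).
By the shoelace formula its area is 30.00.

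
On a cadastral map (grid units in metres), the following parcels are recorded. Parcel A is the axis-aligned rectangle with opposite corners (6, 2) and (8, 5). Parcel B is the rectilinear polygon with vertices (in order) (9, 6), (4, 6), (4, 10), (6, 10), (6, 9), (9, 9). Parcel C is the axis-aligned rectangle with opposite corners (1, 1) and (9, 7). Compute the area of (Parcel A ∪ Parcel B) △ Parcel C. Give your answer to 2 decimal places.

|Parcel A ∪ Parcel B| = 23.
|(Parcel A ∪ Parcel B) ∩ Parcel C| = 11.
|(Parcel A ∪ Parcel B) △ Parcel C| = 23 + 48 − 22 = 49.00.

49.00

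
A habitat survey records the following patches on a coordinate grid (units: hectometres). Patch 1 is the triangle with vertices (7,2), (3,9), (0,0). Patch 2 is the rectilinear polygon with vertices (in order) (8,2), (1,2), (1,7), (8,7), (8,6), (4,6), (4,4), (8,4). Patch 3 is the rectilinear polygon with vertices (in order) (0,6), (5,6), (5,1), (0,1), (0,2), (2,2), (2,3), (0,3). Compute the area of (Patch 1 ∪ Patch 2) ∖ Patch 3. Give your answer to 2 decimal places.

|Patch 1 ∪ Patch 2| = 37.881.
|(Patch 1 ∪ Patch 2) ∩ Patch 3| = 19.1071.
|(Patch 1 ∪ Patch 2) ∖ Patch 3| = 37.881 − 19.1071 = 18.77.

18.77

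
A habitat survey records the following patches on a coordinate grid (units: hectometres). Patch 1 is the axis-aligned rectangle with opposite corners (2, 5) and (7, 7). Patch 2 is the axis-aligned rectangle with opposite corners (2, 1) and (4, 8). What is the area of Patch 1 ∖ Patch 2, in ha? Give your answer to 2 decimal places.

|Patch 1∩Patch 2|: x∈[2,4], y∈[5,7] → 2·2 = 4.
|Patch 1| = 10.
|Patch 1 ∖ Patch 2| = |Patch 1| − |Patch 1∩Patch 2| = 10 − 4 = 6.00.

6.00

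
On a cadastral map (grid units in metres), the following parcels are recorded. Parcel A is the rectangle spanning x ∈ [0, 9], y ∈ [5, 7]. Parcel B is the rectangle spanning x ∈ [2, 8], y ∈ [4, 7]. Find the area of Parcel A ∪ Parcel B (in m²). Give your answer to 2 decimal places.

By inclusion–exclusion:
Individual areas: |Parcel A| = 18, |Parcel B| = 18.
|Parcel A∩Parcel B|: x∈[2,8], y∈[5,7] → 6·2 = 12.
|Parcel A ∪ Parcel B| = 36 − 12 = 24.00.

24.00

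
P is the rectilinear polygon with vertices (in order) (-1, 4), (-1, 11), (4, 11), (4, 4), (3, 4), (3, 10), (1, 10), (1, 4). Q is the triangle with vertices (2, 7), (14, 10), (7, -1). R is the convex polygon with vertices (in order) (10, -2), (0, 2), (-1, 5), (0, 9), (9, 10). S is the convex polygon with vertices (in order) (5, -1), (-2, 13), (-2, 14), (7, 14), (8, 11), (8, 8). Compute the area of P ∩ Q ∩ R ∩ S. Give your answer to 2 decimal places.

The intersection is the polygon with vertices (3,5.4), (3,7.25), (4,7.5), (4,4), (3.875,4).
By the shoelace formula its area is 2.76.

2.76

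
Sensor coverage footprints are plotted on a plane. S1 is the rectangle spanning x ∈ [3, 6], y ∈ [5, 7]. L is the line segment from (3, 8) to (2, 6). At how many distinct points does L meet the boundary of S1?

0

The segment lies entirely outside S1 and never meets its boundary.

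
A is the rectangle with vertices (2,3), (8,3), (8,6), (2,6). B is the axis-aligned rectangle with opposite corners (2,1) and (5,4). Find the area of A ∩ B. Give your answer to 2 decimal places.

|A∩B|: x∈[2,5], y∈[3,4] → 3·1 = 3.

3.00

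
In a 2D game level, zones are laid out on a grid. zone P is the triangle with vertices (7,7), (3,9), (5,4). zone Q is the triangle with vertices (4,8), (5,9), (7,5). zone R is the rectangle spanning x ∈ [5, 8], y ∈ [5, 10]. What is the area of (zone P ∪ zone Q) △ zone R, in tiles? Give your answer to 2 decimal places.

15.44

|zone P ∪ zone Q| = 8.8952.
|(zone P ∪ zone Q) ∩ zone R| = 4.2286.
|(zone P ∪ zone Q) △ zone R| = 8.8952 + 15 − 8.4571 = 15.44.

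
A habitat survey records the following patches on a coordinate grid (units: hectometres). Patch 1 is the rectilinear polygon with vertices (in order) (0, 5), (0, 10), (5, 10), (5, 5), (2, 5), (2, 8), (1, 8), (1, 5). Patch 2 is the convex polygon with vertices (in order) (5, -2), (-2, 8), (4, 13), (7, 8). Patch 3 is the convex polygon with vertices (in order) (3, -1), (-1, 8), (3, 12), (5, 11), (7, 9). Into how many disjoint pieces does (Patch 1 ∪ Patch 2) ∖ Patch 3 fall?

2

(Patch 1 ∪ Patch 2) ∖ Patch 3 splits into 2 disjoint pieces (area 6.2803, area 11.4618).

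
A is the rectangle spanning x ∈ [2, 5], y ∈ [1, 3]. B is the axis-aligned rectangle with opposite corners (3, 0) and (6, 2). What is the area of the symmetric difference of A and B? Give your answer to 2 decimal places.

|A∩B|: x∈[3,5], y∈[1,2] → 2·1 = 2.
|A △ B| = |A| + |B| − 2·|A∩B| = 6 + 6 − 4 = 8.00.

8.00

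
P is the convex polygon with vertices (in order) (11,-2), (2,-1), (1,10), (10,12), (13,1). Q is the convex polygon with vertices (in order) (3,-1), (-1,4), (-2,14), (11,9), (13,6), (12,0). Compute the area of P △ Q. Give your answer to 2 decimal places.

|P| = 128.5, |Q| = 151, |P∩Q| = 110.4099.
|P △ Q| = |P| + |Q| − 2·|P∩Q| = 128.5 + 151 − 220.8199 = 58.68.

58.68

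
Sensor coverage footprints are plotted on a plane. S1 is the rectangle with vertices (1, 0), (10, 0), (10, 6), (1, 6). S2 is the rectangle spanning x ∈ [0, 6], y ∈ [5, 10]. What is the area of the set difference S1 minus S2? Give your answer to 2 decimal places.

|S1∩S2|: x∈[1,6], y∈[5,6] → 5·1 = 5.
|S1| = 54.
|S1 ∖ S2| = |S1| − |S1∩S2| = 54 − 5 = 49.00.

49.00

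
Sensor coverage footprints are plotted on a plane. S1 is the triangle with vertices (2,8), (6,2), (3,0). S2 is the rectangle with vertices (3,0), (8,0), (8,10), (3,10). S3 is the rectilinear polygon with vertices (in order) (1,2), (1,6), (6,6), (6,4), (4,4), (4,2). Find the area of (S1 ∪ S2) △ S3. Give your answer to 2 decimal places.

|S1 ∪ S2| = 53.25.
|(S1 ∪ S2) ∩ S3| = 10.
|(S1 ∪ S2) △ S3| = 53.25 + 16 − 20 = 49.25.

49.25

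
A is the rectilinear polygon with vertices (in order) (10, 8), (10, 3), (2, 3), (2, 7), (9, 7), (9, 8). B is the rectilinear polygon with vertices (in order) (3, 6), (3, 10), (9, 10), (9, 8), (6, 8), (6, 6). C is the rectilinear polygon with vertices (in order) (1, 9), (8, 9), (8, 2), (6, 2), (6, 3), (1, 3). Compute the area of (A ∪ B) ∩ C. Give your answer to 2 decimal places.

32.00

|A ∪ B| = 48.
|(A ∪ B) ∩ C| = 32.00.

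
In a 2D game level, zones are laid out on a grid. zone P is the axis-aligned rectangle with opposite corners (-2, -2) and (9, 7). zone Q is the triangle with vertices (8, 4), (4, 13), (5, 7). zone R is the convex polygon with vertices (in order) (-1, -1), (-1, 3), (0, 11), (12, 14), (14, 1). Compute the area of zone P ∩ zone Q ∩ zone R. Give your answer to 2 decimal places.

The intersection is the polygon with vertices (8,4), (5,7), (6.667,7).
By the shoelace formula its area is 2.50.

2.50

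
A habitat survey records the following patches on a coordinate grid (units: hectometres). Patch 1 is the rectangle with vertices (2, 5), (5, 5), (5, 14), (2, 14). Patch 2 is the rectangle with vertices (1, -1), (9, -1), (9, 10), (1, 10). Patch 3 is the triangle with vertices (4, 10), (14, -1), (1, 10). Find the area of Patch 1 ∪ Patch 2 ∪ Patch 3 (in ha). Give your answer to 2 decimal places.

By inclusion–exclusion:
Individual areas: |Patch 1| = 27, |Patch 2| = 88, |Patch 3| = 16.5.
|Patch 1∩Patch 2|: x∈[2,5], y∈[5,10] → 3·5 = 15.
|Patch 1∩Patch 3| = 5.7962.
|Patch 2∩Patch 3| = 13.3269.
|Patch 1∩Patch 2∩Patch 3| = 5.7962.
|Patch 1 ∪ Patch 2 ∪ Patch 3| = 131.5 − 34.1231 + 5.7962 = 103.17.

103.17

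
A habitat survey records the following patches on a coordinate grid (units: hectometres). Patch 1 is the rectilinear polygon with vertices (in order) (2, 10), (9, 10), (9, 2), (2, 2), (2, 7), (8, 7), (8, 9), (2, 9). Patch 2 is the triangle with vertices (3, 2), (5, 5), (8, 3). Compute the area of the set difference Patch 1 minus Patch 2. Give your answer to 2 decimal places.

37.50

|Patch 1| = 44, |Patch 1∩Patch 2| = 6.5.
|Patch 1 ∖ Patch 2| = |Patch 1| − |Patch 1∩Patch 2| = 44 − 6.5 = 37.50.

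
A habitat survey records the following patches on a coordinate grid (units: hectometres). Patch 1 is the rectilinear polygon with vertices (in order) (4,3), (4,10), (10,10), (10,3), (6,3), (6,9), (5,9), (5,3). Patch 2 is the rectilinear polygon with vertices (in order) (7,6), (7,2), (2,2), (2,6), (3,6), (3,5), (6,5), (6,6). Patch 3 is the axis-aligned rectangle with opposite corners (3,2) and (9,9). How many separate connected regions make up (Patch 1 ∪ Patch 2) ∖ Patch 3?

(Patch 1 ∪ Patch 2) ∖ Patch 3 splits into 2 disjoint pieces (area 12, area 4).

2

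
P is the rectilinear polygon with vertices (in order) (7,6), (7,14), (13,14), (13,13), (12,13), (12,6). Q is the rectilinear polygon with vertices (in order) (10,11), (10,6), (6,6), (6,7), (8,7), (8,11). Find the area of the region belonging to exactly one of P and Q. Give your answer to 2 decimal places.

|P| = 41, |Q| = 12, |P∩Q| = 11.
|P △ Q| = |P| + |Q| − 2·|P∩Q| = 41 + 12 − 22 = 31.00.

31.00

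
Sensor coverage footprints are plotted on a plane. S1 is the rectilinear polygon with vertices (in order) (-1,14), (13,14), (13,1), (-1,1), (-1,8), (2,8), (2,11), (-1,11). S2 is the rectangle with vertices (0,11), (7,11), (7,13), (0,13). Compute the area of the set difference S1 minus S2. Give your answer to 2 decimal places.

159.00

|S1| = 173, |S1∩S2| = 14.
|S1 ∖ S2| = |S1| − |S1∩S2| = 173 − 14 = 159.00.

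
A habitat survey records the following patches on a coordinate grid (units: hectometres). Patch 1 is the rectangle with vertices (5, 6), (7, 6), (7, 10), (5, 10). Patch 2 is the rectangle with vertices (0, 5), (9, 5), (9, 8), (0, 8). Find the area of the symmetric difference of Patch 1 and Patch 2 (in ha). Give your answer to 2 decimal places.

27.00

|Patch 1∩Patch 2|: x∈[5,7], y∈[6,8] → 2·2 = 4.
|Patch 1 △ Patch 2| = |Patch 1| + |Patch 2| − 2·|Patch 1∩Patch 2| = 8 + 27 − 8 = 27.00.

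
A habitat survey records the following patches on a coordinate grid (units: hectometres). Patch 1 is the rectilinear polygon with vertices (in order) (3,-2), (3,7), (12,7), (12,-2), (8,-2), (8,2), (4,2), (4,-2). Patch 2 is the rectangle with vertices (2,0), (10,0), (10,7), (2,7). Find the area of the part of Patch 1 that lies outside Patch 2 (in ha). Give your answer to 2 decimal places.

24.00

|Patch 1| = 65, |Patch 1∩Patch 2| = 41.
|Patch 1 ∖ Patch 2| = |Patch 1| − |Patch 1∩Patch 2| = 65 − 41 = 24.00.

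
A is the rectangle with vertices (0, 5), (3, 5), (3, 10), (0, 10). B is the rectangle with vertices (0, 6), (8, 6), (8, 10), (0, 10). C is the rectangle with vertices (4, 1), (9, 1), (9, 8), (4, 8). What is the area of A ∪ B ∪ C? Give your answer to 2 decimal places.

62.00

By inclusion–exclusion:
Individual areas: |A| = 15, |B| = 32, |C| = 35.
|A∩B|: x∈[0,3], y∈[6,10] → 3·4 = 12.
|A∩C| = 0 (no overlap).
|B∩C|: x∈[4,8], y∈[6,8] → 4·2 = 8.
|A∩B∩C| = 0.
|A ∪ B ∪ C| = 82 − 20 + 0 = 62.00.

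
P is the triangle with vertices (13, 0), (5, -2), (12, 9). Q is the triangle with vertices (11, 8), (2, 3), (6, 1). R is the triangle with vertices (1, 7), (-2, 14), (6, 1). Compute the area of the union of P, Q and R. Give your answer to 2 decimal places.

63.51

By inclusion–exclusion:
Individual areas: |P| = 37, |Q| = 19, |R| = 8.5.
|P∩Q| = 0.
|P∩R| = 0.
|Q∩R| = 0.9896.
|P∩Q∩R| = 0.
|P ∪ Q ∪ R| = 64.5 − 0.9896 + 0 = 63.51.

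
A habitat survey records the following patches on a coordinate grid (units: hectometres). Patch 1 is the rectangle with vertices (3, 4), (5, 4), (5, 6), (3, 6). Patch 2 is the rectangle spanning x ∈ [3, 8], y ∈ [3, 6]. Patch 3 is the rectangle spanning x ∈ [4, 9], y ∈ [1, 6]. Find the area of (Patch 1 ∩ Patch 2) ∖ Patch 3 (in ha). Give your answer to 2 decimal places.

|Patch 1 ∩ Patch 2| = 4.
|(Patch 1 ∩ Patch 2) ∩ Patch 3| = 2.
|(Patch 1 ∩ Patch 2) ∖ Patch 3| = 4 − 2 = 2.00.

2.00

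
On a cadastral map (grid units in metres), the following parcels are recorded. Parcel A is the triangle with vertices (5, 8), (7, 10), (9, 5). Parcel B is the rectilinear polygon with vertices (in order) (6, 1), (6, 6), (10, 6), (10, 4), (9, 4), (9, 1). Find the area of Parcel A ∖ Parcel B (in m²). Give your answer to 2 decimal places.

|Parcel A| = 7, |Parcel A∩Parcel B| = 0.4667.
|Parcel A ∖ Parcel B| = |Parcel A| − |Parcel A∩Parcel B| = 7 − 0.4667 = 6.53.

6.53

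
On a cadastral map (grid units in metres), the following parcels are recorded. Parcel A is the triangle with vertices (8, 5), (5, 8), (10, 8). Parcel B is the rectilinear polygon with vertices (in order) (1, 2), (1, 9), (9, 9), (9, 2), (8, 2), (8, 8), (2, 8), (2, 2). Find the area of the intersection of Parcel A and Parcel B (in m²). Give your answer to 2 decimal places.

2.25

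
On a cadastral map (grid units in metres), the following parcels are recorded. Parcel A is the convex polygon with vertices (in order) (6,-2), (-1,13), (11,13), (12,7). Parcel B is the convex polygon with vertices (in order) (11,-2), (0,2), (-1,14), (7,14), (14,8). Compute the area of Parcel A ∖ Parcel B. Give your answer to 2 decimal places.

|Parcel A| = 112.5, |Parcel A∩Parcel B| = 106.6611.
|Parcel A ∖ Parcel B| = |Parcel A| − |Parcel A∩Parcel B| = 112.5 − 106.6611 = 5.84.

5.84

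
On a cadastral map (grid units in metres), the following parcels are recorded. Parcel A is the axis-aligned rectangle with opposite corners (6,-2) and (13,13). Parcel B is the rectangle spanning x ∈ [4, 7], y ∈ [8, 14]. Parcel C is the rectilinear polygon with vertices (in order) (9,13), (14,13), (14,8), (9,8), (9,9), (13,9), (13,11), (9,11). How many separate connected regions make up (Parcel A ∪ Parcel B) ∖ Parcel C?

(Parcel A ∪ Parcel B) ∖ Parcel C is a single connected region.

1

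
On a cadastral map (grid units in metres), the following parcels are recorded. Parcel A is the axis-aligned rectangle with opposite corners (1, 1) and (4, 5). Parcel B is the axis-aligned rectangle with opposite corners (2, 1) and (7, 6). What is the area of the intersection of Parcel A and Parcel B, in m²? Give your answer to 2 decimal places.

8.00

|Parcel A∩Parcel B|: x∈[2,4], y∈[1,5] → 2·4 = 8.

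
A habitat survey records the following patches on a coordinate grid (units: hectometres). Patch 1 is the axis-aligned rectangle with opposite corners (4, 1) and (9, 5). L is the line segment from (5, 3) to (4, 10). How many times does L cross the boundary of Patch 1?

1

The segment meets the boundary at (4.714,5).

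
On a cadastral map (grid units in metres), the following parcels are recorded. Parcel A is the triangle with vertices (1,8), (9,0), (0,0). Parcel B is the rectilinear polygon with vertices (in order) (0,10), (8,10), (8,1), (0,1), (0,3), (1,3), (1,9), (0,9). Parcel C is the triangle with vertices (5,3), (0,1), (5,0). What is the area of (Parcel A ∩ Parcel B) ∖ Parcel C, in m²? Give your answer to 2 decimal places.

21.00

|Parcel A ∩ Parcel B| = 26.
|(Parcel A ∩ Parcel B) ∩ Parcel C| = 4.9967.
|(Parcel A ∩ Parcel B) ∖ Parcel C| = 26 − 4.9967 = 21.00.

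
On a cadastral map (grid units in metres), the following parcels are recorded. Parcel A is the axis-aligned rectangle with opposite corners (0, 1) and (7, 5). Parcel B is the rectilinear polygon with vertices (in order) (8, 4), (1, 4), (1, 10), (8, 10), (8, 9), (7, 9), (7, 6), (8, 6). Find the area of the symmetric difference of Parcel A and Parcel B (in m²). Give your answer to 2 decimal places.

|Parcel A| = 28, |Parcel B| = 39, |Parcel A∩Parcel B| = 6.
|Parcel A △ Parcel B| = |Parcel A| + |Parcel B| − 2·|Parcel A∩Parcel B| = 28 + 39 − 12 = 55.00.

55.00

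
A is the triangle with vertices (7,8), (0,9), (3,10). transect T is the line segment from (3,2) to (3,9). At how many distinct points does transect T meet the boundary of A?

The segment meets the boundary at (3,8.571).

1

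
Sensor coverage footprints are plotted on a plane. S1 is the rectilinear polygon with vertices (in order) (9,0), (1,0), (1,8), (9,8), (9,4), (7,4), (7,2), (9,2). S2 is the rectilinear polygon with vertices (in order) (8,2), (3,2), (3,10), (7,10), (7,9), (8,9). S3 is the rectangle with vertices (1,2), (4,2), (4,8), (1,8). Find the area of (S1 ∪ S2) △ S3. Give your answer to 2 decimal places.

53.00

|S1 ∪ S2| = 71.
|(S1 ∪ S2) ∩ S3| = 18.
|(S1 ∪ S2) △ S3| = 71 + 18 − 36 = 53.00.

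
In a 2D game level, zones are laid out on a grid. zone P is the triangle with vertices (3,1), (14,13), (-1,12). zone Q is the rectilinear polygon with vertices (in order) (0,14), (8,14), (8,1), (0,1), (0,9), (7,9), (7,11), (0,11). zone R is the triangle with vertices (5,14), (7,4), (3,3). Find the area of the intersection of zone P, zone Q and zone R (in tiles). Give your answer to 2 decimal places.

16.50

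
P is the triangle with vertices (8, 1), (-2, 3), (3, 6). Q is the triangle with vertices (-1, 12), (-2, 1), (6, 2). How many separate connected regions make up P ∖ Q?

2

P ∖ Q splits into 2 disjoint pieces (area 3.3205, area 0.0137).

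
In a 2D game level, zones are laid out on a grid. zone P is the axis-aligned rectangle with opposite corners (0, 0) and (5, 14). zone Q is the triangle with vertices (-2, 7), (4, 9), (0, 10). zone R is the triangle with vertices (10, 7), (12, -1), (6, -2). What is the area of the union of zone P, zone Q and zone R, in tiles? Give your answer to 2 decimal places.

97.33

By inclusion–exclusion:
Individual areas: |zone P| = 70, |zone Q| = 7, |zone R| = 25.
|zone P∩zone Q| = 4.6667.
|zone P∩zone R| = 0.
|zone Q∩zone R| = 0.
|zone P∩zone Q∩zone R| = 0.
|zone P ∪ zone Q ∪ zone R| = 102 − 4.6667 + 0 = 97.33.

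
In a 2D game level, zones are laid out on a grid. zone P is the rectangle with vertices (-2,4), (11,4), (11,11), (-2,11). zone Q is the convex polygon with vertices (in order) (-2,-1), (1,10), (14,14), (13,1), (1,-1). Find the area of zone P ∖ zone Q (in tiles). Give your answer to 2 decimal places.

17.72

|zone P| = 91, |zone P∩zone Q| = 73.2841.
|zone P ∖ zone Q| = |zone P| − |zone P∩zone Q| = 91 − 73.2841 = 17.72.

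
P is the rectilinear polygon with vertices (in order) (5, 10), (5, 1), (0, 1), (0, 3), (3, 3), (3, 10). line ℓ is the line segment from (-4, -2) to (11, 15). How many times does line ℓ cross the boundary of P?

The segment meets the boundary at (5,8.2), (3,5.933), (0,2.533), (0.412,3).

4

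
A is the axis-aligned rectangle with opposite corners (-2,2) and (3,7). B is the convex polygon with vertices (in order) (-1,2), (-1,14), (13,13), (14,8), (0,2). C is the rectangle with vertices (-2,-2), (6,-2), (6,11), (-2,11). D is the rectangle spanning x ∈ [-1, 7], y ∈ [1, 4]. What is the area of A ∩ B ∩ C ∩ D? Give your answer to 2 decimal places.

The intersection is the polygon with vertices (0,2), (-1,2), (-1,4), (3,4), (3,3.286).
By the shoelace formula its area is 6.07.

6.07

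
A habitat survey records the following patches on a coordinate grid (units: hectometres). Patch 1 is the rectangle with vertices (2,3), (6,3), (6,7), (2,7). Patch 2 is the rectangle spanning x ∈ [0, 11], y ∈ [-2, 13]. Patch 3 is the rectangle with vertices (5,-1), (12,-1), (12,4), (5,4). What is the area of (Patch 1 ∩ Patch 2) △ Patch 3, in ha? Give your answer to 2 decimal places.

|Patch 1 ∩ Patch 2| = 16.
|(Patch 1 ∩ Patch 2) ∩ Patch 3| = 1.
|(Patch 1 ∩ Patch 2) △ Patch 3| = 16 + 35 − 2 = 49.00.

49.00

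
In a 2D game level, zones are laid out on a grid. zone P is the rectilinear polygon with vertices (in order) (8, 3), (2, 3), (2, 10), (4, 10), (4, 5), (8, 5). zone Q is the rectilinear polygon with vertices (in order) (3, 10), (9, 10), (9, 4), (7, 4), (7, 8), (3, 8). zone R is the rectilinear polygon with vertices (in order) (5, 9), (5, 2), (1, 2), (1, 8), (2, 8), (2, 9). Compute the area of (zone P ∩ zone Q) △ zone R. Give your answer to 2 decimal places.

|zone P ∩ zone Q| = 3.
|(zone P ∩ zone Q) ∩ zone R| = 1.
|(zone P ∩ zone Q) △ zone R| = 3 + 27 − 2 = 28.00.

28.00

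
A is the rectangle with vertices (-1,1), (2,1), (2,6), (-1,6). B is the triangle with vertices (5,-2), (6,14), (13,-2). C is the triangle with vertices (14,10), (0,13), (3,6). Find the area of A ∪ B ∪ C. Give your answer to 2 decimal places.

By inclusion–exclusion:
Individual areas: |A| = 15, |B| = 64, |C| = 44.5.
|A∩B| = 0.
|A∩C| = 0.
|B∩C| = 9.1131.
|A∩B∩C| = 0.
|A ∪ B ∪ C| = 123.5 − 9.1131 + 0 = 114.39.

114.39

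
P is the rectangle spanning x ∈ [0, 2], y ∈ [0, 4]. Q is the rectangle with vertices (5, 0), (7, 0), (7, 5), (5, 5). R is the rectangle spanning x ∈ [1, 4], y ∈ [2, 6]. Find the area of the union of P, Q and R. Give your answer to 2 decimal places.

28.00

By inclusion–exclusion:
Individual areas: |P| = 8, |Q| = 10, |R| = 12.
|P∩Q| = 0 (no overlap).
|P∩R|: x∈[1,2], y∈[2,4] → 1·2 = 2.
|Q∩R| = 0 (no overlap).
|P∩Q∩R| = 0.
|P ∪ Q ∪ R| = 30 − 2 + 0 = 28.00.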